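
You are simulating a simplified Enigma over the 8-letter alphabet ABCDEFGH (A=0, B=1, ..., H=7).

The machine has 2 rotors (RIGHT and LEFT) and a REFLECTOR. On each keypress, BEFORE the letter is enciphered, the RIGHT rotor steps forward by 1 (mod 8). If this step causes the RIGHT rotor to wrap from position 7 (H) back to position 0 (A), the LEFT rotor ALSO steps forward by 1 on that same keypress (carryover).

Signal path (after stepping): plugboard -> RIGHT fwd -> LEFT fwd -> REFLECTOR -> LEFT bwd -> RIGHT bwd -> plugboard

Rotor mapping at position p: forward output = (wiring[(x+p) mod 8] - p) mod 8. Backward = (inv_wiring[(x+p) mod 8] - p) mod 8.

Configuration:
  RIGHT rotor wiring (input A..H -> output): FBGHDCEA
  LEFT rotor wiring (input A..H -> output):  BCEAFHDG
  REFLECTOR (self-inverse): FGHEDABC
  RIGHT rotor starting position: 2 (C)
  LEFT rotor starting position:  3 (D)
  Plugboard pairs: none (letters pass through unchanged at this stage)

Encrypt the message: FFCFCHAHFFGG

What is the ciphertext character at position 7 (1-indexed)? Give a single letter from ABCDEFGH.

Char 1 ('F'): step: R->3, L=3; F->plug->F->R->C->L->E->refl->D->L'->E->R'->A->plug->A
Char 2 ('F'): step: R->4, L=3; F->plug->F->R->F->L->G->refl->B->L'->H->R'->A->plug->A
Char 3 ('C'): step: R->5, L=3; C->plug->C->R->D->L->A->refl->F->L'->A->R'->D->plug->D
Char 4 ('F'): step: R->6, L=3; F->plug->F->R->B->L->C->refl->H->L'->G->R'->A->plug->A
Char 5 ('C'): step: R->7, L=3; C->plug->C->R->C->L->E->refl->D->L'->E->R'->F->plug->F
Char 6 ('H'): step: R->0, L->4 (L advanced); H->plug->H->R->A->L->B->refl->G->L'->F->R'->A->plug->A
Char 7 ('A'): step: R->1, L=4; A->plug->A->R->A->L->B->refl->G->L'->F->R'->B->plug->B

B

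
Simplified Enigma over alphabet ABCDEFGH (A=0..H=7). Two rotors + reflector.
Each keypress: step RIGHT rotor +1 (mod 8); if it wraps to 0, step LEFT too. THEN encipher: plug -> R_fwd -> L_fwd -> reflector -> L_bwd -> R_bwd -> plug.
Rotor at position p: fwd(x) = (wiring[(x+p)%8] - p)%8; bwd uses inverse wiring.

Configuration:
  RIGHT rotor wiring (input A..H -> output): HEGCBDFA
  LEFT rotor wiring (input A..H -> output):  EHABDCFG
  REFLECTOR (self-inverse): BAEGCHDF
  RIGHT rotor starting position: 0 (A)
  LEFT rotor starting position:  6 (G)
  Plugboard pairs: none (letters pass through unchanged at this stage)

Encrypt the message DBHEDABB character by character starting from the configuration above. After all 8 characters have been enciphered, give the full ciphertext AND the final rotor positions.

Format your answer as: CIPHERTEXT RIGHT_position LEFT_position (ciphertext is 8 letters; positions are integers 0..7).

Answer: HFGCGFHG 0 7

Derivation:
Char 1 ('D'): step: R->1, L=6; D->plug->D->R->A->L->H->refl->F->L'->G->R'->H->plug->H
Char 2 ('B'): step: R->2, L=6; B->plug->B->R->A->L->H->refl->F->L'->G->R'->F->plug->F
Char 3 ('H'): step: R->3, L=6; H->plug->H->R->D->L->B->refl->A->L'->B->R'->G->plug->G
Char 4 ('E'): step: R->4, L=6; E->plug->E->R->D->L->B->refl->A->L'->B->R'->C->plug->C
Char 5 ('D'): step: R->5, L=6; D->plug->D->R->C->L->G->refl->D->L'->F->R'->G->plug->G
Char 6 ('A'): step: R->6, L=6; A->plug->A->R->H->L->E->refl->C->L'->E->R'->F->plug->F
Char 7 ('B'): step: R->7, L=6; B->plug->B->R->A->L->H->refl->F->L'->G->R'->H->plug->H
Char 8 ('B'): step: R->0, L->7 (L advanced); B->plug->B->R->E->L->C->refl->E->L'->F->R'->G->plug->G
Final: ciphertext=HFGCGFHG, RIGHT=0, LEFT=7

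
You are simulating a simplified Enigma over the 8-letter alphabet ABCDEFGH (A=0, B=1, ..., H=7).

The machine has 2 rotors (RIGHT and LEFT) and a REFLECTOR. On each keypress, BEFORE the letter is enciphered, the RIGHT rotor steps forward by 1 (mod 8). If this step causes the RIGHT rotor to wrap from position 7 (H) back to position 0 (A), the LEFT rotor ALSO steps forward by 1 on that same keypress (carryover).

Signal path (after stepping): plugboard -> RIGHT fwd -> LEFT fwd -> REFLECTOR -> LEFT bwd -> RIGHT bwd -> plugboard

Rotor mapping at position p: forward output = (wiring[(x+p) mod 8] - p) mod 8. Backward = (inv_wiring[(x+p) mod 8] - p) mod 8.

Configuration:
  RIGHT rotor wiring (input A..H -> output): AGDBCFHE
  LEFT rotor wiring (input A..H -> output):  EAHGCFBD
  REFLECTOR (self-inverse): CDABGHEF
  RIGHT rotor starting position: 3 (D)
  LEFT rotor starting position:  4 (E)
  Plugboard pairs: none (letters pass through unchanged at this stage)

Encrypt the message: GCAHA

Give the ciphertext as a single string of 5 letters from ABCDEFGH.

Answer: EGBAF

Derivation:
Char 1 ('G'): step: R->4, L=4; G->plug->G->R->H->L->C->refl->A->L'->E->R'->E->plug->E
Char 2 ('C'): step: R->5, L=4; C->plug->C->R->H->L->C->refl->A->L'->E->R'->G->plug->G
Char 3 ('A'): step: R->6, L=4; A->plug->A->R->B->L->B->refl->D->L'->G->R'->B->plug->B
Char 4 ('H'): step: R->7, L=4; H->plug->H->R->A->L->G->refl->E->L'->F->R'->A->plug->A
Char 5 ('A'): step: R->0, L->5 (L advanced); A->plug->A->R->A->L->A->refl->C->L'->F->R'->F->plug->F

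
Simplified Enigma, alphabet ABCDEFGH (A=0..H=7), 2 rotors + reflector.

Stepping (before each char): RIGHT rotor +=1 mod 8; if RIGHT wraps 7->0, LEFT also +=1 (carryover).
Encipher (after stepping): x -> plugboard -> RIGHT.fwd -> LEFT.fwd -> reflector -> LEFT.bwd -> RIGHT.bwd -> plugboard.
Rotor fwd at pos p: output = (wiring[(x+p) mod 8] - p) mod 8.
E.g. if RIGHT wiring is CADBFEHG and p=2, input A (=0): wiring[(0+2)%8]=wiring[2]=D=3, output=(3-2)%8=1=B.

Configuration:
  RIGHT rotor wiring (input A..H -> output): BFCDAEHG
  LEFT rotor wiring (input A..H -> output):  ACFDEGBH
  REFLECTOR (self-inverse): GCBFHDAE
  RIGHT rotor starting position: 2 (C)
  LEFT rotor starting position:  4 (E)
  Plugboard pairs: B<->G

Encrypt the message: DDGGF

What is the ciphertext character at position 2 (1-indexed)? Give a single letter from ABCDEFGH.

Char 1 ('D'): step: R->3, L=4; D->plug->D->R->E->L->E->refl->H->L'->H->R'->H->plug->H
Char 2 ('D'): step: R->4, L=4; D->plug->D->R->C->L->F->refl->D->L'->D->R'->C->plug->C

C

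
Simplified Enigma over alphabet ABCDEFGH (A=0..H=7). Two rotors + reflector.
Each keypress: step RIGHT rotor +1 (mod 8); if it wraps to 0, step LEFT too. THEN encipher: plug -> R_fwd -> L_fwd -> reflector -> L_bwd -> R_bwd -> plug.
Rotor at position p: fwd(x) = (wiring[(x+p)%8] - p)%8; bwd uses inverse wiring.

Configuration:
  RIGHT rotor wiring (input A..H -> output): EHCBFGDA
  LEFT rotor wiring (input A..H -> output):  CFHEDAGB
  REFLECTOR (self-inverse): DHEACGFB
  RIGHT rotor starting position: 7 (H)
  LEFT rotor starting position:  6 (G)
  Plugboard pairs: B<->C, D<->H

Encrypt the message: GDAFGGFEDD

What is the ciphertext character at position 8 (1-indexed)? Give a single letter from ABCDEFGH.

Char 1 ('G'): step: R->0, L->7 (L advanced); G->plug->G->R->D->L->A->refl->D->L'->B->R'->D->plug->H
Char 2 ('D'): step: R->1, L=7; D->plug->H->R->D->L->A->refl->D->L'->B->R'->B->plug->C
Char 3 ('A'): step: R->2, L=7; A->plug->A->R->A->L->C->refl->E->L'->F->R'->H->plug->D
Char 4 ('F'): step: R->3, L=7; F->plug->F->R->B->L->D->refl->A->L'->D->R'->C->plug->B
Char 5 ('G'): step: R->4, L=7; G->plug->G->R->G->L->B->refl->H->L'->H->R'->C->plug->B
Char 6 ('G'): step: R->5, L=7; G->plug->G->R->E->L->F->refl->G->L'->C->R'->E->plug->E
Char 7 ('F'): step: R->6, L=7; F->plug->F->R->D->L->A->refl->D->L'->B->R'->D->plug->H
Char 8 ('E'): step: R->7, L=7; E->plug->E->R->C->L->G->refl->F->L'->E->R'->H->plug->D

D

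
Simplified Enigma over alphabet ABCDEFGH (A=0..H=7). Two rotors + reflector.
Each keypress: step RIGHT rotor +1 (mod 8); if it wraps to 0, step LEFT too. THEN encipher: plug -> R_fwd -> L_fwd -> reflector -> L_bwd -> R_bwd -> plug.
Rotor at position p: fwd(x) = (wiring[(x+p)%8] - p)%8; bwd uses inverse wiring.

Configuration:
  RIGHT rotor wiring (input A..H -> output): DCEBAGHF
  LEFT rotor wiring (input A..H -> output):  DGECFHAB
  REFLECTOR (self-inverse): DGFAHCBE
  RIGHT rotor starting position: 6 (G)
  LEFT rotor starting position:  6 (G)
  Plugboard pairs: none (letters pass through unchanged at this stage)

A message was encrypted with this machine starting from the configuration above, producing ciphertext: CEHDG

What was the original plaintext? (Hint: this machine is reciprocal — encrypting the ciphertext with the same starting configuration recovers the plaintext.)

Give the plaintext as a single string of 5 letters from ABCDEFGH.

Answer: FAACB

Derivation:
Char 1 ('C'): step: R->7, L=6; C->plug->C->R->D->L->A->refl->D->L'->B->R'->F->plug->F
Char 2 ('E'): step: R->0, L->7 (L advanced); E->plug->E->R->A->L->C->refl->F->L'->D->R'->A->plug->A
Char 3 ('H'): step: R->1, L=7; H->plug->H->R->C->L->H->refl->E->L'->B->R'->A->plug->A
Char 4 ('D'): step: R->2, L=7; D->plug->D->R->E->L->D->refl->A->L'->G->R'->C->plug->C
Char 5 ('G'): step: R->3, L=7; G->plug->G->R->H->L->B->refl->G->L'->F->R'->B->plug->B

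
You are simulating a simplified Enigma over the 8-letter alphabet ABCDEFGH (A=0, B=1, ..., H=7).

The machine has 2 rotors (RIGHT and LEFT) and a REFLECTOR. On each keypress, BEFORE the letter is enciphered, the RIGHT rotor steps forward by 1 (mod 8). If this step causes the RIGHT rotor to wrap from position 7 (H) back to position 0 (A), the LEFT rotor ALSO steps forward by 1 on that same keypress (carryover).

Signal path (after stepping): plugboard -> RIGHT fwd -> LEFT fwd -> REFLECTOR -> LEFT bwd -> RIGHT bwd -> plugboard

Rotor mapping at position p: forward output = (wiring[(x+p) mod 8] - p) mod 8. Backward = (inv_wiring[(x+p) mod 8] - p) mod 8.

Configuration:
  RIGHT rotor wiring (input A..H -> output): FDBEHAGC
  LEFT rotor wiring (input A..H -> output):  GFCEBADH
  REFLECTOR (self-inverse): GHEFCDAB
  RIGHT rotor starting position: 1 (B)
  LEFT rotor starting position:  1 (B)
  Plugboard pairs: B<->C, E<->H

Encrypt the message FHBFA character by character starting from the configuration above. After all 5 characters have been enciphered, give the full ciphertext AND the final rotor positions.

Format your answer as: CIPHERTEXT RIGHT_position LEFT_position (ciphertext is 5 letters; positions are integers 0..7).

Char 1 ('F'): step: R->2, L=1; F->plug->F->R->A->L->E->refl->C->L'->F->R'->C->plug->B
Char 2 ('H'): step: R->3, L=1; H->plug->E->R->H->L->F->refl->D->L'->C->R'->F->plug->F
Char 3 ('B'): step: R->4, L=1; B->plug->C->R->C->L->D->refl->F->L'->H->R'->F->plug->F
Char 4 ('F'): step: R->5, L=1; F->plug->F->R->E->L->H->refl->B->L'->B->R'->B->plug->C
Char 5 ('A'): step: R->6, L=1; A->plug->A->R->A->L->E->refl->C->L'->F->R'->D->plug->D
Final: ciphertext=BFFCD, RIGHT=6, LEFT=1

Answer: BFFCD 6 1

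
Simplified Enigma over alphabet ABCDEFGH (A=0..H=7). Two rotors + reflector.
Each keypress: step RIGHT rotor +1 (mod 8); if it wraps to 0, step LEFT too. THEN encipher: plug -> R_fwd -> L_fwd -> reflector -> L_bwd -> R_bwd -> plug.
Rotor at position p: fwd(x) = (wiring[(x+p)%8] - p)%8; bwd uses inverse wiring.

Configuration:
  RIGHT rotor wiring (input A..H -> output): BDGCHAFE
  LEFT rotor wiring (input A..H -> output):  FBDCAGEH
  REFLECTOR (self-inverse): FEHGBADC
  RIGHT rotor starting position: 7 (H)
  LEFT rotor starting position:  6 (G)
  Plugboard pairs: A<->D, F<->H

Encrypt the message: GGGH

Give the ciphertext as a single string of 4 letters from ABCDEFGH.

Char 1 ('G'): step: R->0, L->7 (L advanced); G->plug->G->R->F->L->B->refl->E->L'->D->R'->B->plug->B
Char 2 ('G'): step: R->1, L=7; G->plug->G->R->D->L->E->refl->B->L'->F->R'->B->plug->B
Char 3 ('G'): step: R->2, L=7; G->plug->G->R->H->L->F->refl->A->L'->A->R'->B->plug->B
Char 4 ('H'): step: R->3, L=7; H->plug->F->R->G->L->H->refl->C->L'->C->R'->D->plug->A

Answer: BBBA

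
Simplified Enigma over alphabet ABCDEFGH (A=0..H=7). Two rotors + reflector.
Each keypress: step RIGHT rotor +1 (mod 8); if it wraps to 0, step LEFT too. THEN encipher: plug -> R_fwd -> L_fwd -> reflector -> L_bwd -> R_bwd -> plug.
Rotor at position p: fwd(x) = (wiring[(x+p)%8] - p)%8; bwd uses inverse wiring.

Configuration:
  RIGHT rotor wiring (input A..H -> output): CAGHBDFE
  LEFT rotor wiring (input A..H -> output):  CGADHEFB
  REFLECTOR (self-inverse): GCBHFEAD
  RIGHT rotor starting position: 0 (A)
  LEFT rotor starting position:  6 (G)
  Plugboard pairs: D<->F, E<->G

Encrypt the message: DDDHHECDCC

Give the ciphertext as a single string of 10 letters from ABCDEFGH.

Char 1 ('D'): step: R->1, L=6; D->plug->F->R->E->L->C->refl->B->L'->G->R'->C->plug->C
Char 2 ('D'): step: R->2, L=6; D->plug->F->R->C->L->E->refl->F->L'->F->R'->B->plug->B
Char 3 ('D'): step: R->3, L=6; D->plug->F->R->H->L->G->refl->A->L'->D->R'->H->plug->H
Char 4 ('H'): step: R->4, L=6; H->plug->H->R->D->L->A->refl->G->L'->H->R'->B->plug->B
Char 5 ('H'): step: R->5, L=6; H->plug->H->R->E->L->C->refl->B->L'->G->R'->A->plug->A
Char 6 ('E'): step: R->6, L=6; E->plug->G->R->D->L->A->refl->G->L'->H->R'->A->plug->A
Char 7 ('C'): step: R->7, L=6; C->plug->C->R->B->L->D->refl->H->L'->A->R'->E->plug->G
Char 8 ('D'): step: R->0, L->7 (L advanced); D->plug->F->R->D->L->B->refl->C->L'->A->R'->B->plug->B
Char 9 ('C'): step: R->1, L=7; C->plug->C->R->G->L->F->refl->E->L'->E->R'->F->plug->D
Char 10 ('C'): step: R->2, L=7; C->plug->C->R->H->L->G->refl->A->L'->F->R'->B->plug->B

Answer: CBHBAAGBDB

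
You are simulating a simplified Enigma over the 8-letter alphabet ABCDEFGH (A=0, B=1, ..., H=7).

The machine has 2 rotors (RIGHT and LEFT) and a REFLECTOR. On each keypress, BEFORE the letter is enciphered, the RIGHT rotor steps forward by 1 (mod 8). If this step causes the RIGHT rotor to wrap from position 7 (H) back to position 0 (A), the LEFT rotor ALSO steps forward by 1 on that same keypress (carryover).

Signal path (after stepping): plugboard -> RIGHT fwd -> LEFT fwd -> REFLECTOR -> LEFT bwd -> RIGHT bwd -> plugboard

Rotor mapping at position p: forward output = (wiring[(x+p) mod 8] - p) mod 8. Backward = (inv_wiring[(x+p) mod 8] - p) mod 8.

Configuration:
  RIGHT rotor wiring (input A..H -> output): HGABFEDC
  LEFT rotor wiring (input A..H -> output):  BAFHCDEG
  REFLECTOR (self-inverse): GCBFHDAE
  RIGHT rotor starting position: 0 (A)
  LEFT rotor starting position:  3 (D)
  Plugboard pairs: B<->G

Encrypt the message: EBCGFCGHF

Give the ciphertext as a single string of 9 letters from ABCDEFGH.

Char 1 ('E'): step: R->1, L=3; E->plug->E->R->D->L->B->refl->C->L'->H->R'->B->plug->G
Char 2 ('B'): step: R->2, L=3; B->plug->G->R->F->L->G->refl->A->L'->C->R'->D->plug->D
Char 3 ('C'): step: R->3, L=3; C->plug->C->R->B->L->H->refl->E->L'->A->R'->D->plug->D
Char 4 ('G'): step: R->4, L=3; G->plug->B->R->A->L->E->refl->H->L'->B->R'->A->plug->A
Char 5 ('F'): step: R->5, L=3; F->plug->F->R->D->L->B->refl->C->L'->H->R'->A->plug->A
Char 6 ('C'): step: R->6, L=3; C->plug->C->R->B->L->H->refl->E->L'->A->R'->D->plug->D
Char 7 ('G'): step: R->7, L=3; G->plug->B->R->A->L->E->refl->H->L'->B->R'->D->plug->D
Char 8 ('H'): step: R->0, L->4 (L advanced); H->plug->H->R->C->L->A->refl->G->L'->A->R'->C->plug->C
Char 9 ('F'): step: R->1, L=4; F->plug->F->R->C->L->A->refl->G->L'->A->R'->C->plug->C

Answer: GDDAADDCC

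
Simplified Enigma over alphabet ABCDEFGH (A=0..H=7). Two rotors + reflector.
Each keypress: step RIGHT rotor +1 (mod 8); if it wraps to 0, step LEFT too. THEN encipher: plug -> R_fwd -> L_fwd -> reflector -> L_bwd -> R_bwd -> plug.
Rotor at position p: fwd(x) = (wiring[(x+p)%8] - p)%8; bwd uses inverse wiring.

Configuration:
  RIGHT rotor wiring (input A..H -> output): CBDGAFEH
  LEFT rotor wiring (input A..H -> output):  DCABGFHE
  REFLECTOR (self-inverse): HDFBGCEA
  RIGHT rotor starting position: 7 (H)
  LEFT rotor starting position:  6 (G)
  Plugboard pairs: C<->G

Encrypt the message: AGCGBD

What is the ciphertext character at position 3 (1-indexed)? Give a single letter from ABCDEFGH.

Char 1 ('A'): step: R->0, L->7 (L advanced); A->plug->A->R->C->L->D->refl->B->L'->D->R'->C->plug->G
Char 2 ('G'): step: R->1, L=7; G->plug->C->R->F->L->H->refl->A->L'->H->R'->D->plug->D
Char 3 ('C'): step: R->2, L=7; C->plug->G->R->A->L->F->refl->C->L'->E->R'->B->plug->B

B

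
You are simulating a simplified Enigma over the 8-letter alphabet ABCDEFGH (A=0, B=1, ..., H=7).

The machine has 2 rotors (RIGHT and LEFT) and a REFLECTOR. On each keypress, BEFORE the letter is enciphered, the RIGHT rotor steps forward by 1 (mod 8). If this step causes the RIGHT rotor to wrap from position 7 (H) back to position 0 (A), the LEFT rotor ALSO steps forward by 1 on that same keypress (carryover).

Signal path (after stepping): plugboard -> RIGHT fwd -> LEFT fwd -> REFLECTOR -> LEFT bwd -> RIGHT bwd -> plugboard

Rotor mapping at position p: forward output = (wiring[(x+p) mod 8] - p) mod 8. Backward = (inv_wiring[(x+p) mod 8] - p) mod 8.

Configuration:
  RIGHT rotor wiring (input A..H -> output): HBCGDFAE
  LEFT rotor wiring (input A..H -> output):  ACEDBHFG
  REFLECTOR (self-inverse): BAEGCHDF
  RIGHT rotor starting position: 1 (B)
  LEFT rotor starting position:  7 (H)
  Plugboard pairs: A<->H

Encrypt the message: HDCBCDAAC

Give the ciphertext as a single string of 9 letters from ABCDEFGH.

Answer: DFFHBBGCF

Derivation:
Char 1 ('H'): step: R->2, L=7; H->plug->A->R->A->L->H->refl->F->L'->D->R'->D->plug->D
Char 2 ('D'): step: R->3, L=7; D->plug->D->R->F->L->C->refl->E->L'->E->R'->F->plug->F
Char 3 ('C'): step: R->4, L=7; C->plug->C->R->E->L->E->refl->C->L'->F->R'->F->plug->F
Char 4 ('B'): step: R->5, L=7; B->plug->B->R->D->L->F->refl->H->L'->A->R'->A->plug->H
Char 5 ('C'): step: R->6, L=7; C->plug->C->R->B->L->B->refl->A->L'->G->R'->B->plug->B
Char 6 ('D'): step: R->7, L=7; D->plug->D->R->D->L->F->refl->H->L'->A->R'->B->plug->B
Char 7 ('A'): step: R->0, L->0 (L advanced); A->plug->H->R->E->L->B->refl->A->L'->A->R'->G->plug->G
Char 8 ('A'): step: R->1, L=0; A->plug->H->R->G->L->F->refl->H->L'->F->R'->C->plug->C
Char 9 ('C'): step: R->2, L=0; C->plug->C->R->B->L->C->refl->E->L'->C->R'->F->plug->F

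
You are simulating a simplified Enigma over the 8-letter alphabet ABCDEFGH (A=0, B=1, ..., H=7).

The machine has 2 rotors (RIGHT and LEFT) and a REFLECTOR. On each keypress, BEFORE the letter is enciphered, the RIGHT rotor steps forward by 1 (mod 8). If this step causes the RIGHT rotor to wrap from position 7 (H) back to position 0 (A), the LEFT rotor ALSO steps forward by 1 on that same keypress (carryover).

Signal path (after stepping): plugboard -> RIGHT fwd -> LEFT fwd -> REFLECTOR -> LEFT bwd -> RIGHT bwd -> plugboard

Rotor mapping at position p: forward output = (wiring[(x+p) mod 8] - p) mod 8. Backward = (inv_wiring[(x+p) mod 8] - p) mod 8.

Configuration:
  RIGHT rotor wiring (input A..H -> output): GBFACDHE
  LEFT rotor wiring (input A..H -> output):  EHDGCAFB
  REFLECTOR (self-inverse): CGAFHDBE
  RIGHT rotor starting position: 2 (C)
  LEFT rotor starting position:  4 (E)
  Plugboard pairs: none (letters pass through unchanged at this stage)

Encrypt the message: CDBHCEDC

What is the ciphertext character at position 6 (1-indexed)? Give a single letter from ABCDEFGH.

Char 1 ('C'): step: R->3, L=4; C->plug->C->R->A->L->G->refl->B->L'->C->R'->H->plug->H
Char 2 ('D'): step: R->4, L=4; D->plug->D->R->A->L->G->refl->B->L'->C->R'->E->plug->E
Char 3 ('B'): step: R->5, L=4; B->plug->B->R->C->L->B->refl->G->L'->A->R'->F->plug->F
Char 4 ('H'): step: R->6, L=4; H->plug->H->R->F->L->D->refl->F->L'->D->R'->D->plug->D
Char 5 ('C'): step: R->7, L=4; C->plug->C->R->C->L->B->refl->G->L'->A->R'->H->plug->H
Char 6 ('E'): step: R->0, L->5 (L advanced); E->plug->E->R->C->L->E->refl->H->L'->D->R'->F->plug->F

F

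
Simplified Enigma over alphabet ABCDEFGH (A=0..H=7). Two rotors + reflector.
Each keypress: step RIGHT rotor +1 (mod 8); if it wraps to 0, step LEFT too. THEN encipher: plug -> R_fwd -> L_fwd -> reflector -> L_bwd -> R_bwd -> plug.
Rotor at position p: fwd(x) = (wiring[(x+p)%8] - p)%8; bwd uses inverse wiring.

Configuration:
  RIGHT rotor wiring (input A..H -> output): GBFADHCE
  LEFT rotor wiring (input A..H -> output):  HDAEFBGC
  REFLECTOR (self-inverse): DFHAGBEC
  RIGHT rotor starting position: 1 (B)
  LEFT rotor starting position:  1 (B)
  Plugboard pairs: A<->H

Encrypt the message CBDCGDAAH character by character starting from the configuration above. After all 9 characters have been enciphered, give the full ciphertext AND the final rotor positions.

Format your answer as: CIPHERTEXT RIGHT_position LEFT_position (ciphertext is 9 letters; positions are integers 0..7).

Answer: EEGGBHDDC 2 2

Derivation:
Char 1 ('C'): step: R->2, L=1; C->plug->C->R->B->L->H->refl->C->L'->A->R'->E->plug->E
Char 2 ('B'): step: R->3, L=1; B->plug->B->R->A->L->C->refl->H->L'->B->R'->E->plug->E
Char 3 ('D'): step: R->4, L=1; D->plug->D->R->A->L->C->refl->H->L'->B->R'->G->plug->G
Char 4 ('C'): step: R->5, L=1; C->plug->C->R->H->L->G->refl->E->L'->D->R'->G->plug->G
Char 5 ('G'): step: R->6, L=1; G->plug->G->R->F->L->F->refl->B->L'->G->R'->B->plug->B
Char 6 ('D'): step: R->7, L=1; D->plug->D->R->G->L->B->refl->F->L'->F->R'->A->plug->H
Char 7 ('A'): step: R->0, L->2 (L advanced); A->plug->H->R->E->L->E->refl->G->L'->A->R'->D->plug->D
Char 8 ('A'): step: R->1, L=2; A->plug->H->R->F->L->A->refl->D->L'->C->R'->D->plug->D
Char 9 ('H'): step: R->2, L=2; H->plug->A->R->D->L->H->refl->C->L'->B->R'->C->plug->C
Final: ciphertext=EEGGBHDDC, RIGHT=2, LEFT=2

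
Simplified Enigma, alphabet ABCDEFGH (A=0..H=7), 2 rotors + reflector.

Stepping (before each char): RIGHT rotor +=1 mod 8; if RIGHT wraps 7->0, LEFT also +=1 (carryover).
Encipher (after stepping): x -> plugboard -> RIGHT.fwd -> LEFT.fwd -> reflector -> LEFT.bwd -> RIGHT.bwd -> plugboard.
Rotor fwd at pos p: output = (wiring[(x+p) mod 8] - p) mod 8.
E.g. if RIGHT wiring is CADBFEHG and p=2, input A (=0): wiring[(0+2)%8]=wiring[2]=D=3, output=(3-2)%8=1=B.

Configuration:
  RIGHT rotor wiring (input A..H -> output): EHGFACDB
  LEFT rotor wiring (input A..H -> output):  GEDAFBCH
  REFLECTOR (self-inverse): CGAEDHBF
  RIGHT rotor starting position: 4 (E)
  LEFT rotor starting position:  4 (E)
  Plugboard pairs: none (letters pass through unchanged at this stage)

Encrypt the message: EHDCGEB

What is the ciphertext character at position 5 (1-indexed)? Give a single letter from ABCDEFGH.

Char 1 ('E'): step: R->5, L=4; E->plug->E->R->C->L->G->refl->B->L'->A->R'->G->plug->G
Char 2 ('H'): step: R->6, L=4; H->plug->H->R->E->L->C->refl->A->L'->F->R'->A->plug->A
Char 3 ('D'): step: R->7, L=4; D->plug->D->R->H->L->E->refl->D->L'->D->R'->G->plug->G
Char 4 ('C'): step: R->0, L->5 (L advanced); C->plug->C->R->G->L->D->refl->E->L'->A->R'->E->plug->E
Char 5 ('G'): step: R->1, L=5; G->plug->G->R->A->L->E->refl->D->L'->G->R'->A->plug->A

A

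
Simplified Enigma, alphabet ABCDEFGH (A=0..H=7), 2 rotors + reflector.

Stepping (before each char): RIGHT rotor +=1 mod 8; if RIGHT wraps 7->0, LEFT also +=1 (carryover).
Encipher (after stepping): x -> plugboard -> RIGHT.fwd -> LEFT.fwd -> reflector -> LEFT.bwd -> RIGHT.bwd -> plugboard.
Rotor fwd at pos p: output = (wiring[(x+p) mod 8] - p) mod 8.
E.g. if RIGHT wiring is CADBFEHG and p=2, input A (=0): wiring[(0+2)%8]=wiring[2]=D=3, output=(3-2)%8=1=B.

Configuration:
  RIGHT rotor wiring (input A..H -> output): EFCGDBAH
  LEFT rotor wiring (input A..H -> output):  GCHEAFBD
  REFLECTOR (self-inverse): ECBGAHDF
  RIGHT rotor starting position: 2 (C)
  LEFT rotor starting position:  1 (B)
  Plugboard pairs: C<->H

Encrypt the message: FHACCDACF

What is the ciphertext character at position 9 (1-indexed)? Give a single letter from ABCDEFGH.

Char 1 ('F'): step: R->3, L=1; F->plug->F->R->B->L->G->refl->D->L'->C->R'->G->plug->G
Char 2 ('H'): step: R->4, L=1; H->plug->C->R->E->L->E->refl->A->L'->F->R'->B->plug->B
Char 3 ('A'): step: R->5, L=1; A->plug->A->R->E->L->E->refl->A->L'->F->R'->F->plug->F
Char 4 ('C'): step: R->6, L=1; C->plug->H->R->D->L->H->refl->F->L'->H->R'->D->plug->D
Char 5 ('C'): step: R->7, L=1; C->plug->H->R->B->L->G->refl->D->L'->C->R'->G->plug->G
Char 6 ('D'): step: R->0, L->2 (L advanced); D->plug->D->R->G->L->E->refl->A->L'->H->R'->H->plug->C
Char 7 ('A'): step: R->1, L=2; A->plug->A->R->E->L->H->refl->F->L'->A->R'->E->plug->E
Char 8 ('C'): step: R->2, L=2; C->plug->H->R->D->L->D->refl->G->L'->C->R'->G->plug->G
Char 9 ('F'): step: R->3, L=2; F->plug->F->R->B->L->C->refl->B->L'->F->R'->D->plug->D

D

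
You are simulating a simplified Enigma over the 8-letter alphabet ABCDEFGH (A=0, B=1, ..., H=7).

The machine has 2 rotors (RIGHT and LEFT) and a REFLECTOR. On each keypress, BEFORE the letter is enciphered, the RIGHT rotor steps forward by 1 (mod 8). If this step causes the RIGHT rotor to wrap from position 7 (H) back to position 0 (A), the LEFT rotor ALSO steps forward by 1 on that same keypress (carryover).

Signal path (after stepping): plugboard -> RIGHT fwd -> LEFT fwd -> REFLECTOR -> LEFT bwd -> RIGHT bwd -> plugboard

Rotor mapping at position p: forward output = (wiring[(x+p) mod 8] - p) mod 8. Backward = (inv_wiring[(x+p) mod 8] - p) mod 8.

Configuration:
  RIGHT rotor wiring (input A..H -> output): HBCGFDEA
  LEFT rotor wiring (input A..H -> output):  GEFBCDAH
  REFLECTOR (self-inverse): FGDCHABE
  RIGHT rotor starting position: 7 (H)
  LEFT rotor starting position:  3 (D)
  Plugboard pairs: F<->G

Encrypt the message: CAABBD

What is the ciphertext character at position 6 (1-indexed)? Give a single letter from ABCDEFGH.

Char 1 ('C'): step: R->0, L->4 (L advanced); C->plug->C->R->C->L->E->refl->H->L'->B->R'->B->plug->B
Char 2 ('A'): step: R->1, L=4; A->plug->A->R->A->L->G->refl->B->L'->G->R'->H->plug->H
Char 3 ('A'): step: R->2, L=4; A->plug->A->R->A->L->G->refl->B->L'->G->R'->F->plug->G
Char 4 ('B'): step: R->3, L=4; B->plug->B->R->C->L->E->refl->H->L'->B->R'->D->plug->D
Char 5 ('B'): step: R->4, L=4; B->plug->B->R->H->L->F->refl->A->L'->F->R'->F->plug->G
Char 6 ('D'): step: R->5, L=4; D->plug->D->R->C->L->E->refl->H->L'->B->R'->G->plug->F

F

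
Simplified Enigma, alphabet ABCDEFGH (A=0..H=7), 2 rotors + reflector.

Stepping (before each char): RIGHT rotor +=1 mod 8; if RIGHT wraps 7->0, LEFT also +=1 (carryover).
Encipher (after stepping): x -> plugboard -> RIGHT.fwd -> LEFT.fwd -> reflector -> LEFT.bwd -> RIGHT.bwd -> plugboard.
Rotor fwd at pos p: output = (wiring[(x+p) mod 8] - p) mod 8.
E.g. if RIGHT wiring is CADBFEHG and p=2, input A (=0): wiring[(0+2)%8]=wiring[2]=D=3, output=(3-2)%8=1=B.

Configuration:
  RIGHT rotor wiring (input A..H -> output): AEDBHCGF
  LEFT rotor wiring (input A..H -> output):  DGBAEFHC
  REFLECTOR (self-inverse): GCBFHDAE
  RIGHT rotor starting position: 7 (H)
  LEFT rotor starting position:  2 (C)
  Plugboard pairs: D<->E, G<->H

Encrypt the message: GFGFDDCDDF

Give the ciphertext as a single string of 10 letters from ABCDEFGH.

Answer: DGACAAHBBD

Derivation:
Char 1 ('G'): step: R->0, L->3 (L advanced); G->plug->H->R->F->L->A->refl->G->L'->H->R'->E->plug->D
Char 2 ('F'): step: R->1, L=3; F->plug->F->R->F->L->A->refl->G->L'->H->R'->H->plug->G
Char 3 ('G'): step: R->2, L=3; G->plug->H->R->C->L->C->refl->B->L'->B->R'->A->plug->A
Char 4 ('F'): step: R->3, L=3; F->plug->F->R->F->L->A->refl->G->L'->H->R'->C->plug->C
Char 5 ('D'): step: R->4, L=3; D->plug->E->R->E->L->H->refl->E->L'->D->R'->A->plug->A
Char 6 ('D'): step: R->5, L=3; D->plug->E->R->H->L->G->refl->A->L'->F->R'->A->plug->A
Char 7 ('C'): step: R->6, L=3; C->plug->C->R->C->L->C->refl->B->L'->B->R'->G->plug->H
Char 8 ('D'): step: R->7, L=3; D->plug->E->R->C->L->C->refl->B->L'->B->R'->B->plug->B
Char 9 ('D'): step: R->0, L->4 (L advanced); D->plug->E->R->H->L->E->refl->H->L'->E->R'->B->plug->B
Char 10 ('F'): step: R->1, L=4; F->plug->F->R->F->L->C->refl->B->L'->B->R'->E->plug->D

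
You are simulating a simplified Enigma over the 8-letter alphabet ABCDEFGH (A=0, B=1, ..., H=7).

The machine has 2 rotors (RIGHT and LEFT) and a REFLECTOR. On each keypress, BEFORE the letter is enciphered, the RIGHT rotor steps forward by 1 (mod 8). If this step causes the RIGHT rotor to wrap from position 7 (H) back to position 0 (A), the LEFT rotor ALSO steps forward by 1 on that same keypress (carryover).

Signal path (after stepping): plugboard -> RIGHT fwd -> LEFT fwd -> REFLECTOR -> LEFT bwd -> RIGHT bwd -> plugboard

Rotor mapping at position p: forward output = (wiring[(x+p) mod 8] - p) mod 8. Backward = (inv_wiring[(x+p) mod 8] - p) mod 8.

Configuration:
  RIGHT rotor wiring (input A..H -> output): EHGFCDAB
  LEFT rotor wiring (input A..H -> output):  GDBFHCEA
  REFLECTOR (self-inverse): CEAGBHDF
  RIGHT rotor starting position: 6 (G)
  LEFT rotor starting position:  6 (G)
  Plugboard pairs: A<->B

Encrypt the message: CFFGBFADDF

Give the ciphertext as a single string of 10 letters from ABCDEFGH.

Char 1 ('C'): step: R->7, L=6; C->plug->C->R->A->L->G->refl->D->L'->E->R'->G->plug->G
Char 2 ('F'): step: R->0, L->7 (L advanced); F->plug->F->R->D->L->C->refl->A->L'->F->R'->D->plug->D
Char 3 ('F'): step: R->1, L=7; F->plug->F->R->H->L->F->refl->H->L'->B->R'->D->plug->D
Char 4 ('G'): step: R->2, L=7; G->plug->G->R->C->L->E->refl->B->L'->A->R'->C->plug->C
Char 5 ('B'): step: R->3, L=7; B->plug->A->R->C->L->E->refl->B->L'->A->R'->C->plug->C
Char 6 ('F'): step: R->4, L=7; F->plug->F->R->D->L->C->refl->A->L'->F->R'->D->plug->D
Char 7 ('A'): step: R->5, L=7; A->plug->B->R->D->L->C->refl->A->L'->F->R'->H->plug->H
Char 8 ('D'): step: R->6, L=7; D->plug->D->R->B->L->H->refl->F->L'->H->R'->F->plug->F
Char 9 ('D'): step: R->7, L=7; D->plug->D->R->H->L->F->refl->H->L'->B->R'->H->plug->H
Char 10 ('F'): step: R->0, L->0 (L advanced); F->plug->F->R->D->L->F->refl->H->L'->E->R'->A->plug->B

Answer: GDDCCDHFHB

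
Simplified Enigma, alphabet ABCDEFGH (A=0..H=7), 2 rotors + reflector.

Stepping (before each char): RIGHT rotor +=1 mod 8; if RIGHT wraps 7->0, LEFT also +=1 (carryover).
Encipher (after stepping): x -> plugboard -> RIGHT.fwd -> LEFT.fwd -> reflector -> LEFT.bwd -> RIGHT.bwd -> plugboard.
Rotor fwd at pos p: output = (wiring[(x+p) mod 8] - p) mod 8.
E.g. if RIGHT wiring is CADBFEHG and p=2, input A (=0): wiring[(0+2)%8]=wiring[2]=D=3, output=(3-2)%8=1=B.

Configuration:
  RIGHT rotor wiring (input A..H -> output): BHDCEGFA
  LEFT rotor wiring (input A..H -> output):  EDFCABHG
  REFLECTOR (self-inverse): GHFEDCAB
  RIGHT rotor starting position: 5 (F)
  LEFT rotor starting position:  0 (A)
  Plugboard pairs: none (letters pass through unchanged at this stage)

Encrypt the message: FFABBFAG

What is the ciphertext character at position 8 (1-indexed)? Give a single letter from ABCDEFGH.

Char 1 ('F'): step: R->6, L=0; F->plug->F->R->E->L->A->refl->G->L'->H->R'->A->plug->A
Char 2 ('F'): step: R->7, L=0; F->plug->F->R->F->L->B->refl->H->L'->G->R'->H->plug->H
Char 3 ('A'): step: R->0, L->1 (L advanced); A->plug->A->R->B->L->E->refl->D->L'->H->R'->B->plug->B
Char 4 ('B'): step: R->1, L=1; B->plug->B->R->C->L->B->refl->H->L'->D->R'->D->plug->D
Char 5 ('B'): step: R->2, L=1; B->plug->B->R->A->L->C->refl->F->L'->G->R'->F->plug->F
Char 6 ('F'): step: R->3, L=1; F->plug->F->R->G->L->F->refl->C->L'->A->R'->H->plug->H
Char 7 ('A'): step: R->4, L=1; A->plug->A->R->A->L->C->refl->F->L'->G->R'->H->plug->H
Char 8 ('G'): step: R->5, L=1; G->plug->G->R->F->L->G->refl->A->L'->E->R'->D->plug->D

D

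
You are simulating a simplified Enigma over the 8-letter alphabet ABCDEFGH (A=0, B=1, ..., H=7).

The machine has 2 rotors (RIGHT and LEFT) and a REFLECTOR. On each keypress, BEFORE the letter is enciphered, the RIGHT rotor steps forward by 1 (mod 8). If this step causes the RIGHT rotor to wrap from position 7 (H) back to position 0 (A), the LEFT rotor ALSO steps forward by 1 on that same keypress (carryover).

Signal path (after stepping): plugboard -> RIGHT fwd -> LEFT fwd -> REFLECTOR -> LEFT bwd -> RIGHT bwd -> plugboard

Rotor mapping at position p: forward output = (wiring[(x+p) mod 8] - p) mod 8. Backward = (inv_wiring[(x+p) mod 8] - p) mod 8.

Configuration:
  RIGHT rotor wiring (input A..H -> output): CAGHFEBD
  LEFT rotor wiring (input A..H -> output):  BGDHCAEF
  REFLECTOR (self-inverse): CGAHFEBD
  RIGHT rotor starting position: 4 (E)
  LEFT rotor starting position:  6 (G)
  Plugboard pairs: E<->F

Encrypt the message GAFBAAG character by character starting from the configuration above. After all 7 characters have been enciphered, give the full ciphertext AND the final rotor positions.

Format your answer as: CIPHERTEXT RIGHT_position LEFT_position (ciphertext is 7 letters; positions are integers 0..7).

Answer: EGGCFEB 3 7

Derivation:
Char 1 ('G'): step: R->5, L=6; G->plug->G->R->C->L->D->refl->H->L'->B->R'->F->plug->E
Char 2 ('A'): step: R->6, L=6; A->plug->A->R->D->L->A->refl->C->L'->H->R'->G->plug->G
Char 3 ('F'): step: R->7, L=6; F->plug->E->R->A->L->G->refl->B->L'->F->R'->G->plug->G
Char 4 ('B'): step: R->0, L->7 (L advanced); B->plug->B->R->A->L->G->refl->B->L'->G->R'->C->plug->C
Char 5 ('A'): step: R->1, L=7; A->plug->A->R->H->L->F->refl->E->L'->D->R'->E->plug->F
Char 6 ('A'): step: R->2, L=7; A->plug->A->R->E->L->A->refl->C->L'->B->R'->F->plug->E
Char 7 ('G'): step: R->3, L=7; G->plug->G->R->F->L->D->refl->H->L'->C->R'->B->plug->B
Final: ciphertext=EGGCFEB, RIGHT=3, LEFT=7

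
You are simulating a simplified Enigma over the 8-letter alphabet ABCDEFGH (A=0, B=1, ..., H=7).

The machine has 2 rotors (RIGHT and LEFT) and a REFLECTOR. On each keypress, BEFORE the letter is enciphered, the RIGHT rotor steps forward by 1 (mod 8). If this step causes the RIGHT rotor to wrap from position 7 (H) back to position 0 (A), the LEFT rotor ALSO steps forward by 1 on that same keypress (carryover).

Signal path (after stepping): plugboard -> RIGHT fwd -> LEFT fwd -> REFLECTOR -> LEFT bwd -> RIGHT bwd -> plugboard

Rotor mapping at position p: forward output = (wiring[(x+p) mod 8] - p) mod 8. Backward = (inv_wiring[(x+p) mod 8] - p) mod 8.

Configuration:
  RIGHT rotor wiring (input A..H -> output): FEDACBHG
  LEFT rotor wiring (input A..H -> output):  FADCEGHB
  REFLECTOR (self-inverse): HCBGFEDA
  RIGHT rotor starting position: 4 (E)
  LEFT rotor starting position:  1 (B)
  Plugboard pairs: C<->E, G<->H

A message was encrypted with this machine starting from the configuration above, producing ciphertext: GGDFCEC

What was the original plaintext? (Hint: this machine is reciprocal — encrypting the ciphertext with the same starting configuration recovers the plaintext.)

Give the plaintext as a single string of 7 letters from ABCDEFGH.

Char 1 ('G'): step: R->5, L=1; G->plug->H->R->F->L->G->refl->D->L'->D->R'->G->plug->H
Char 2 ('G'): step: R->6, L=1; G->plug->H->R->D->L->D->refl->G->L'->F->R'->E->plug->C
Char 3 ('D'): step: R->7, L=1; D->plug->D->R->E->L->F->refl->E->L'->H->R'->A->plug->A
Char 4 ('F'): step: R->0, L->2 (L advanced); F->plug->F->R->B->L->A->refl->H->L'->F->R'->A->plug->A
Char 5 ('C'): step: R->1, L=2; C->plug->E->R->A->L->B->refl->C->L'->C->R'->B->plug->B
Char 6 ('E'): step: R->2, L=2; E->plug->C->R->A->L->B->refl->C->L'->C->R'->H->plug->G
Char 7 ('C'): step: R->3, L=2; C->plug->E->R->D->L->E->refl->F->L'->E->R'->D->plug->D

Answer: HCAABGD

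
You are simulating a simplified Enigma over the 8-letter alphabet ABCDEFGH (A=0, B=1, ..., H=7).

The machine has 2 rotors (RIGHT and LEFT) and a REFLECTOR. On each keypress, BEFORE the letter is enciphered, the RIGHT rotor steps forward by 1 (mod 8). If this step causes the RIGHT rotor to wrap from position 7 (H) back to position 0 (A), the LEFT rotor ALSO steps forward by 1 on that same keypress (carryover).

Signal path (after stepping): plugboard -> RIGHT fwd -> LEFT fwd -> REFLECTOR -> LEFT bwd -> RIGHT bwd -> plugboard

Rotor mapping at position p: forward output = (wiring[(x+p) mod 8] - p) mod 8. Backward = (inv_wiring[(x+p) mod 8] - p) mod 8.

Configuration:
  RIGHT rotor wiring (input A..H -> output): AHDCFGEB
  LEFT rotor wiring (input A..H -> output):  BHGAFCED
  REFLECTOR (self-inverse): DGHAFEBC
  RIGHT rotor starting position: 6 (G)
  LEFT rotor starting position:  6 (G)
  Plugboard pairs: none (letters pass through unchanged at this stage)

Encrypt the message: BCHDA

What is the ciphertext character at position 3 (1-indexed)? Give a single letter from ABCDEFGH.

Char 1 ('B'): step: R->7, L=6; B->plug->B->R->B->L->F->refl->E->L'->H->R'->G->plug->G
Char 2 ('C'): step: R->0, L->7 (L advanced); C->plug->C->R->D->L->H->refl->C->L'->B->R'->H->plug->H
Char 3 ('H'): step: R->1, L=7; H->plug->H->R->H->L->F->refl->E->L'->A->R'->G->plug->G

G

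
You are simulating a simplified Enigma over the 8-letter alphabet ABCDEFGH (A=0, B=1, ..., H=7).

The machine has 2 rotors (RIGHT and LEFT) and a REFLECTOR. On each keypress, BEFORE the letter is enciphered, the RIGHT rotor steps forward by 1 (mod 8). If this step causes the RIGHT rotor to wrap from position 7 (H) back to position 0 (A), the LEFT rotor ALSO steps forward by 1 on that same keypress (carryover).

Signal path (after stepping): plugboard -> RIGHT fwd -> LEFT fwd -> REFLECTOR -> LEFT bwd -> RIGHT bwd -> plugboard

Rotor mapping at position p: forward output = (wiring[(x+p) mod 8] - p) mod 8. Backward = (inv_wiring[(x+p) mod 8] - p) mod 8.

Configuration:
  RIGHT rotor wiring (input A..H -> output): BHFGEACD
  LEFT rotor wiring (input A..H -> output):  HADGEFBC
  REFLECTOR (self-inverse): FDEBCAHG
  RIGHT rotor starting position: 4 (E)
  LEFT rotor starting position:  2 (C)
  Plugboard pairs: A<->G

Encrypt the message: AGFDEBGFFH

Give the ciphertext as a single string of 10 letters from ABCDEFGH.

Answer: EEDBGGABAB

Derivation:
Char 1 ('A'): step: R->5, L=2; A->plug->G->R->B->L->E->refl->C->L'->C->R'->E->plug->E
Char 2 ('G'): step: R->6, L=2; G->plug->A->R->E->L->H->refl->G->L'->H->R'->E->plug->E
Char 3 ('F'): step: R->7, L=2; F->plug->F->R->F->L->A->refl->F->L'->G->R'->D->plug->D
Char 4 ('D'): step: R->0, L->3 (L advanced); D->plug->D->R->G->L->F->refl->A->L'->H->R'->B->plug->B
Char 5 ('E'): step: R->1, L=3; E->plug->E->R->H->L->A->refl->F->L'->G->R'->A->plug->G
Char 6 ('B'): step: R->2, L=3; B->plug->B->R->E->L->H->refl->G->L'->D->R'->A->plug->G
Char 7 ('G'): step: R->3, L=3; G->plug->A->R->D->L->G->refl->H->L'->E->R'->G->plug->A
Char 8 ('F'): step: R->4, L=3; F->plug->F->R->D->L->G->refl->H->L'->E->R'->B->plug->B
Char 9 ('F'): step: R->5, L=3; F->plug->F->R->A->L->D->refl->B->L'->B->R'->G->plug->A
Char 10 ('H'): step: R->6, L=3; H->plug->H->R->C->L->C->refl->E->L'->F->R'->B->plug->B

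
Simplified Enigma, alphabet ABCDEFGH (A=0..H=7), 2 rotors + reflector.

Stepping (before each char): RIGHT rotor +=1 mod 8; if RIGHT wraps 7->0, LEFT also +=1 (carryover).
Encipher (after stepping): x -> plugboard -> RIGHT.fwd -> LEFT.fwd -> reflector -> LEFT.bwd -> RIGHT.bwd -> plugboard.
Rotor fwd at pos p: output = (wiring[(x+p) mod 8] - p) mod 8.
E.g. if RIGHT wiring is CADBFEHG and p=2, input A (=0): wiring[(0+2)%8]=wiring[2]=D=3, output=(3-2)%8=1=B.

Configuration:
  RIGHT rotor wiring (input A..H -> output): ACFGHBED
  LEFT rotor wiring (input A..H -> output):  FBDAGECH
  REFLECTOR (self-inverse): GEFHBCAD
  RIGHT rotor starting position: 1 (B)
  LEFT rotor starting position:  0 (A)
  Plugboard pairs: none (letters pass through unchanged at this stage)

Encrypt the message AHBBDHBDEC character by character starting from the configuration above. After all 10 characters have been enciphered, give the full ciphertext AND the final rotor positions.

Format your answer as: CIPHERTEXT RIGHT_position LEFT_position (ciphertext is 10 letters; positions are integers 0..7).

Char 1 ('A'): step: R->2, L=0; A->plug->A->R->D->L->A->refl->G->L'->E->R'->B->plug->B
Char 2 ('H'): step: R->3, L=0; H->plug->H->R->C->L->D->refl->H->L'->H->R'->G->plug->G
Char 3 ('B'): step: R->4, L=0; B->plug->B->R->F->L->E->refl->B->L'->B->R'->G->plug->G
Char 4 ('B'): step: R->5, L=0; B->plug->B->R->H->L->H->refl->D->L'->C->R'->H->plug->H
Char 5 ('D'): step: R->6, L=0; D->plug->D->R->E->L->G->refl->A->L'->D->R'->H->plug->H
Char 6 ('H'): step: R->7, L=0; H->plug->H->R->F->L->E->refl->B->L'->B->R'->B->plug->B
Char 7 ('B'): step: R->0, L->1 (L advanced); B->plug->B->R->C->L->H->refl->D->L'->E->R'->G->plug->G
Char 8 ('D'): step: R->1, L=1; D->plug->D->R->G->L->G->refl->A->L'->A->R'->E->plug->E
Char 9 ('E'): step: R->2, L=1; E->plug->E->R->C->L->H->refl->D->L'->E->R'->B->plug->B
Char 10 ('C'): step: R->3, L=1; C->plug->C->R->G->L->G->refl->A->L'->A->R'->E->plug->E
Final: ciphertext=BGGHHBGEBE, RIGHT=3, LEFT=1

Answer: BGGHHBGEBE 3 1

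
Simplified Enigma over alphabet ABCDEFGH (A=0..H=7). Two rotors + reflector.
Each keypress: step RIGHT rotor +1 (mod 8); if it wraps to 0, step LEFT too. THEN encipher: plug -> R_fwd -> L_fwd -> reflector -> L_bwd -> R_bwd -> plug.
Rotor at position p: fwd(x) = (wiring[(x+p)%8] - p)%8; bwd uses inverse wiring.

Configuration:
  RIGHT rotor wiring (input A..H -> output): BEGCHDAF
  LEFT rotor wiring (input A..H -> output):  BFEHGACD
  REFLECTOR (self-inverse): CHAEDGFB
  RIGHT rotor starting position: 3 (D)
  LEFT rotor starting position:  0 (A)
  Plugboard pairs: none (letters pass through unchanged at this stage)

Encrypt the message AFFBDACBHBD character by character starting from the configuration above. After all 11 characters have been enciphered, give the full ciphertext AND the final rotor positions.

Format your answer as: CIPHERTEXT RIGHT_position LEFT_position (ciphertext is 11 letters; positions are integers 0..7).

Answer: FDGDFEADBHB 6 1

Derivation:
Char 1 ('A'): step: R->4, L=0; A->plug->A->R->D->L->H->refl->B->L'->A->R'->F->plug->F
Char 2 ('F'): step: R->5, L=0; F->plug->F->R->B->L->F->refl->G->L'->E->R'->D->plug->D
Char 3 ('F'): step: R->6, L=0; F->plug->F->R->E->L->G->refl->F->L'->B->R'->G->plug->G
Char 4 ('B'): step: R->7, L=0; B->plug->B->R->C->L->E->refl->D->L'->H->R'->D->plug->D
Char 5 ('D'): step: R->0, L->1 (L advanced); D->plug->D->R->C->L->G->refl->F->L'->D->R'->F->plug->F
Char 6 ('A'): step: R->1, L=1; A->plug->A->R->D->L->F->refl->G->L'->C->R'->E->plug->E
Char 7 ('C'): step: R->2, L=1; C->plug->C->R->F->L->B->refl->H->L'->E->R'->A->plug->A
Char 8 ('B'): step: R->3, L=1; B->plug->B->R->E->L->H->refl->B->L'->F->R'->D->plug->D
Char 9 ('H'): step: R->4, L=1; H->plug->H->R->G->L->C->refl->A->L'->H->R'->B->plug->B
Char 10 ('B'): step: R->5, L=1; B->plug->B->R->D->L->F->refl->G->L'->C->R'->H->plug->H
Char 11 ('D'): step: R->6, L=1; D->plug->D->R->G->L->C->refl->A->L'->H->R'->B->plug->B
Final: ciphertext=FDGDFEADBHB, RIGHT=6, LEFT=1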